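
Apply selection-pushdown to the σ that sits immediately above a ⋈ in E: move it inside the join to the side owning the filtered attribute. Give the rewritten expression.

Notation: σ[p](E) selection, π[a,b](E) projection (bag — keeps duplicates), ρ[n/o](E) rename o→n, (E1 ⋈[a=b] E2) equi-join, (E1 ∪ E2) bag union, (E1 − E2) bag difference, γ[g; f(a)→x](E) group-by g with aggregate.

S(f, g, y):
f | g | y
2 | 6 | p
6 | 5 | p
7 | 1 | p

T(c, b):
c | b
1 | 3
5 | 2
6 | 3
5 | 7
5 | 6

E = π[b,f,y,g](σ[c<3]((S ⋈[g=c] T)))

σ filters on c, owned by the right side.
E' = π[b,f,y,g]((S ⋈[g=c] σ[c<3](T)))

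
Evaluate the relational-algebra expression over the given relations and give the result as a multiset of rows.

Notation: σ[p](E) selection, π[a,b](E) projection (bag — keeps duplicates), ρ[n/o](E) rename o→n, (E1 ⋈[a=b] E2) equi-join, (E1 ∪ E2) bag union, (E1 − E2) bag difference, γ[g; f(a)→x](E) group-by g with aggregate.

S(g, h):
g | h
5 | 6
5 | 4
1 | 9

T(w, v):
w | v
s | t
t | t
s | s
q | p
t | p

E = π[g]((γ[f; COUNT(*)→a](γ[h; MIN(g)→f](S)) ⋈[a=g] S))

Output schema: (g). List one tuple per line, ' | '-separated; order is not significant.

Stepwise |·|:
  S → 3
  γ[h; MIN(g)→f](S) → 3
  γ[f; COUNT(*)→a](γ[h; MIN(g)→f](S)) → 2
  S → 3
  (γ[f; COUNT(*)→a](γ[h; MIN(g)→f](S)) ⋈[a=g] S) → 1
  π[g]((γ[f; COUNT(*)→a](γ[h; MIN(g)→f](S)) ⋈[a=g] S)) → 1

== RESULT ==
g
1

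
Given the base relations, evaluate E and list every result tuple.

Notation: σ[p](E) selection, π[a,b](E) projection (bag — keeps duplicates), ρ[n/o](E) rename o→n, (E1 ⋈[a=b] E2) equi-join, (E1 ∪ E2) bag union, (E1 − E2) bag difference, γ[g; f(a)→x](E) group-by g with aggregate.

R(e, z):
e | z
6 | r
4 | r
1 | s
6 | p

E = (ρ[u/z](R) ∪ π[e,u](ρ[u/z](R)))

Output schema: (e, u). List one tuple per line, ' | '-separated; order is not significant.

Stepwise |·|:
  R → 4
  ρ[u/z](R) → 4
  R → 4
  ρ[u/z](R) → 4
  π[e,u](ρ[u/z](R)) → 4
  (ρ[u/z](R) ∪ π[e,u](ρ[u/z](R))) → 8

== RESULT ==
e | u
1 | s
1 | s
4 | r
4 | r
6 | p
6 | p
6 | r
6 | r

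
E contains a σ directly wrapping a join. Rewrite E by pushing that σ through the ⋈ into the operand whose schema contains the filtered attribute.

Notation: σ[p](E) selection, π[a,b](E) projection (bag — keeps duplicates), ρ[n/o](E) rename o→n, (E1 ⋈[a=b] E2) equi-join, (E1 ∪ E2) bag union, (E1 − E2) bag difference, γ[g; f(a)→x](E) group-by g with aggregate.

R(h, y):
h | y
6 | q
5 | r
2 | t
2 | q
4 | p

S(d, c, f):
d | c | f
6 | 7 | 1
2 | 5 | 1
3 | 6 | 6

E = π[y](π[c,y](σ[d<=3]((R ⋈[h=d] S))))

σ filters on d, owned by the right side.
E' = π[y](π[c,y]((R ⋈[h=d] σ[d<=3](S))))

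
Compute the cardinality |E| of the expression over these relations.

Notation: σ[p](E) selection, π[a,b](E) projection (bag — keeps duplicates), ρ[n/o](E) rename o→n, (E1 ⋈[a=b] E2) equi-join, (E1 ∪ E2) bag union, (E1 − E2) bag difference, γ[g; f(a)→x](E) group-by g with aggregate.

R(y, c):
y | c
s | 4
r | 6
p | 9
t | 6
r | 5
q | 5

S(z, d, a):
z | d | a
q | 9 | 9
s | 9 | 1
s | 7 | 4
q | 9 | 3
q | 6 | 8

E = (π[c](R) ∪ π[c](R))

Row counts bottom-up:
  R → 6
  π[c](R) → 6
  R → 6
  π[c](R) → 6
  (π[c](R) ∪ π[c](R)) → 12

|E| = 12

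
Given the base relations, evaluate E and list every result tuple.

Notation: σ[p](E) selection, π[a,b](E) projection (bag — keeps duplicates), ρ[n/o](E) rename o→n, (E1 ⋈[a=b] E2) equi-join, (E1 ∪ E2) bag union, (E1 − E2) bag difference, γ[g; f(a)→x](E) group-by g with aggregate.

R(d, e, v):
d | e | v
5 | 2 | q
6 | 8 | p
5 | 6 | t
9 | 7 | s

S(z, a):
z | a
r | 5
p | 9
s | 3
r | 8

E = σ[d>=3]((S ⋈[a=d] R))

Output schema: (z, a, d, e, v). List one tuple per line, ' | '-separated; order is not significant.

Per-node cardinality:
  S → 4
  R → 4
  (S ⋈[a=d] R) → 3
  σ[d>=3]((S ⋈[a=d] R)) → 3

== RESULT ==
z | a | d | e | v
p | 9 | 9 | 7 | s
r | 5 | 5 | 2 | q
r | 5 | 5 | 6 | t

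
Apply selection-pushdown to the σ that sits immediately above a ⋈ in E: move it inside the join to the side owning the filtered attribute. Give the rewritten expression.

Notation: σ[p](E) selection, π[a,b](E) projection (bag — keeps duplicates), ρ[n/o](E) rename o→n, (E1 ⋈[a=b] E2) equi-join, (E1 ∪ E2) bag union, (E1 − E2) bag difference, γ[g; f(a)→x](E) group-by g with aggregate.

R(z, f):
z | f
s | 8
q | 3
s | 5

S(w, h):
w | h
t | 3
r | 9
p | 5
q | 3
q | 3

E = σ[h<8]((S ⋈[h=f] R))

σ filters on h, owned by the left side.
E' = (σ[h<8](S) ⋈[h=f] R)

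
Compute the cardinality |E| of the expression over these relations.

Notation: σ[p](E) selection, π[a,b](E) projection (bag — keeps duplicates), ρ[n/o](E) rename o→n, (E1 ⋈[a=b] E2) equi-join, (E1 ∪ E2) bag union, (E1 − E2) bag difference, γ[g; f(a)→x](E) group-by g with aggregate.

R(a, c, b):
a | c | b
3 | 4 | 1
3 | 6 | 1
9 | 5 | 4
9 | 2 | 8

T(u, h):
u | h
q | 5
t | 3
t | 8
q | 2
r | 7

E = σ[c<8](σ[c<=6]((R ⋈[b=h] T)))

Stepwise |·|:
  R → 4
  T → 5
  (R ⋈[b=h] T) → 1
  σ[c<=6]((R ⋈[b=h] T)) → 1
  σ[c<8](σ[c<=6]((R ⋈[b=h] T))) → 1

|E| = 1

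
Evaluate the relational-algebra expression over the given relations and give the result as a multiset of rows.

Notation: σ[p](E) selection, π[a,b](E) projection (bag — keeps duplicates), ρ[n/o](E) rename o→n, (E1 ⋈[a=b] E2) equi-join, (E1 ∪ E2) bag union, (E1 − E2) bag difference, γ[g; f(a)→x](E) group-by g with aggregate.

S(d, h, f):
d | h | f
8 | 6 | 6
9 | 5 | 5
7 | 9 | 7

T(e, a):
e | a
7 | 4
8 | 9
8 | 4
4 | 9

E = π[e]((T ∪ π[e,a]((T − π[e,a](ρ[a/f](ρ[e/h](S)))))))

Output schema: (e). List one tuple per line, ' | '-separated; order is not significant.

Per-node cardinality:
  T → 4
  T → 4
  S → 3
  ρ[e/h](S) → 3
  ρ[a/f](ρ[e/h](S)) → 3
  π[e,a](ρ[a/f](ρ[e/h](S))) → 3
  (T − π[e,a](ρ[a/f](ρ[e/h](S)))) → 4
  π[e,a]((T − π[e,a](ρ[a/f](ρ[e/h](S))))) → 4
  (T ∪ π[e,a]((T − π[e,a](ρ[a/f](ρ[e/h](S)))))) → 8
  π[e]((T ∪ π[e,a]((T − π[e,a](ρ[a/f](ρ[e/h](S))))))) → 8

== RESULT ==
e
4
4
7
7
8
8
8
8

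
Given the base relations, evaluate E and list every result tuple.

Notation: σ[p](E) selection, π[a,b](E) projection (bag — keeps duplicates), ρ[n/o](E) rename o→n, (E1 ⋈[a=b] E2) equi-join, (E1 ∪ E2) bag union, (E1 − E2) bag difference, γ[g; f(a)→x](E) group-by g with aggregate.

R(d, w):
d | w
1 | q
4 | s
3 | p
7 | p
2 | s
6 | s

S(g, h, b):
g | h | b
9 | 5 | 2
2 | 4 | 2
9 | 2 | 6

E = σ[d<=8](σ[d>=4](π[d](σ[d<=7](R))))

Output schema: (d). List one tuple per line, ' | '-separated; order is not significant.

Per-node cardinality:
  R → 6
  σ[d<=7](R) → 6
  π[d](σ[d<=7](R)) → 6
  σ[d>=4](π[d](σ[d<=7](R))) → 3
  σ[d<=8](σ[d>=4](π[d](σ[d<=7](R)))) → 3

== RESULT ==
d
4
6
7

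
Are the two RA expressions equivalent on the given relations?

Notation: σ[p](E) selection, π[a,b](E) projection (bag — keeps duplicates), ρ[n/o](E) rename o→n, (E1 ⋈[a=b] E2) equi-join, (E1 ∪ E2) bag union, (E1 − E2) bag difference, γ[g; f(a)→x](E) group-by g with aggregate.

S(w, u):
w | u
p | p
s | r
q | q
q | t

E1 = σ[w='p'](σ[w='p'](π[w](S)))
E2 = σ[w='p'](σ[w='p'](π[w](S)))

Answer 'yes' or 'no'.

E1 row counts bottom-up:
  S → 4
  π[w](S) → 4
  σ[w='p'](π[w](S)) → 1
  σ[w='p'](σ[w='p'](π[w](S))) → 1
E2 row counts bottom-up:
  S → 4
  π[w](S) → 4
  σ[w='p'](π[w](S)) → 1
  σ[w='p'](σ[w='p'](π[w](S))) → 1

E1 and E2 produce the same multiset:
w
p

yes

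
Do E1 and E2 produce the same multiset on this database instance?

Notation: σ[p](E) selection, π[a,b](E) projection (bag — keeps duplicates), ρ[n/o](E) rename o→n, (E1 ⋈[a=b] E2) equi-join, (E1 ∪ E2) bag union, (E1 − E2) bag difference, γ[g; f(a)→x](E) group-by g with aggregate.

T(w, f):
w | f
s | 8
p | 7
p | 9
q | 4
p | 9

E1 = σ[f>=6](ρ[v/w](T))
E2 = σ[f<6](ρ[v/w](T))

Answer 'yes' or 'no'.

E1 stepwise |·|:
  T → 5
  ρ[v/w](T) → 5
  σ[f>=6](ρ[v/w](T)) → 4
E2 stepwise |·|:
  T → 5
  ρ[v/w](T) → 5
  σ[f<6](ρ[v/w](T)) → 1

E1 result:
v | f
p | 7
p | 9
p | 9
s | 8
E2 result:
v | f
q | 4
Witness: ('p', 9) appears 2× in E1 but 0× in E2.

no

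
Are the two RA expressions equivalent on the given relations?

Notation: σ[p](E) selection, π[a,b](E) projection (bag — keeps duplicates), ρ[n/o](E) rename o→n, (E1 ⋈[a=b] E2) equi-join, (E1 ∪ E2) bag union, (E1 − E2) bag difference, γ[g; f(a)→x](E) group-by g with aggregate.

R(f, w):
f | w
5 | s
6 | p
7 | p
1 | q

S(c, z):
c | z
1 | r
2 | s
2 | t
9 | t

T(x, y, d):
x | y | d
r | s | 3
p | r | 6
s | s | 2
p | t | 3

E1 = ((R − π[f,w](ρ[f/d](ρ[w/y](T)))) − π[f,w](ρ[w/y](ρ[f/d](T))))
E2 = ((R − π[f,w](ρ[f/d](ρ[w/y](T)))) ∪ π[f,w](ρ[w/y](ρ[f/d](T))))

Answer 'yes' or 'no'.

E1 row counts bottom-up:
  R → 4
  T → 4
  ρ[w/y](T) → 4
  ρ[f/d](ρ[w/y](T)) → 4
  π[f,w](ρ[f/d](ρ[w/y](T))) → 4
  (R − π[f,w](ρ[f/d](ρ[w/y](T)))) → 4
  T → 4
  ρ[f/d](T) → 4
  ρ[w/y](ρ[f/d](T)) → 4
  π[f,w](ρ[w/y](ρ[f/d](T))) → 4
  ((R − π[f,w](ρ[f/d](ρ[w/y](T)))) − π[f,w](ρ[w/y](ρ[f/d](T)))) → 4
E2 row counts bottom-up:
  R → 4
  T → 4
  ρ[w/y](T) → 4
  ρ[f/d](ρ[w/y](T)) → 4
  π[f,w](ρ[f/d](ρ[w/y](T))) → 4
  (R − π[f,w](ρ[f/d](ρ[w/y](T)))) → 4
  T → 4
  ρ[f/d](T) → 4
  ρ[w/y](ρ[f/d](T)) → 4
  π[f,w](ρ[w/y](ρ[f/d](T))) → 4
  ((R − π[f,w](ρ[f/d](ρ[w/y](T)))) ∪ π[f,w](ρ[w/y](ρ[f/d](T)))) → 8

E1 result:
f | w
1 | q
5 | s
6 | p
7 | p
E2 result:
f | w
1 | q
2 | s
3 | s
3 | t
5 | s
6 | p
6 | r
7 | p
Witness: (2, 's') appears 0× in E1 but 1× in E2.

no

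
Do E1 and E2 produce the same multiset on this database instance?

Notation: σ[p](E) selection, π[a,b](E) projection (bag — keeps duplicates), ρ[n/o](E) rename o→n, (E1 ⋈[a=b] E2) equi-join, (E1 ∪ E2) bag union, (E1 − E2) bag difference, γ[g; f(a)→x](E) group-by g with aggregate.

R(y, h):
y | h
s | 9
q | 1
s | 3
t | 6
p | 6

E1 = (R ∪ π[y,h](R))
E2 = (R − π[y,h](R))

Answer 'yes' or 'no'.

E1 subexpression sizes:
  R → 5
  R → 5
  π[y,h](R) → 5
  (R ∪ π[y,h](R)) → 10
E2 subexpression sizes:
  R → 5
  R → 5
  π[y,h](R) → 5
  (R − π[y,h](R)) → 0

E1 result:
y | h
p | 6
p | 6
q | 1
q | 1
s | 3
s | 3
s | 9
s | 9
t | 6
t | 6
E2 result:
y | h
(0 rows)
Witness: ('s', 9) appears 2× in E1 but 0× in E2.

no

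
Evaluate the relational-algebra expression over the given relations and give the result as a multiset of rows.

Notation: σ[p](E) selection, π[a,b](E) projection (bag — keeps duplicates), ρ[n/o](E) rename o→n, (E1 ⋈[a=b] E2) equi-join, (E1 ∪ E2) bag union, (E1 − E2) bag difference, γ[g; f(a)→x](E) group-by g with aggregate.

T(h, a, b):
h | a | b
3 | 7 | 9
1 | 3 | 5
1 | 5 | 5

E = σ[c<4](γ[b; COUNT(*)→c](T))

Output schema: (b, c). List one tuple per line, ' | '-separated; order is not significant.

Row counts bottom-up:
  T → 3
  γ[b; COUNT(*)→c](T) → 2
  σ[c<4](γ[b; COUNT(*)→c](T)) → 2

== RESULT ==
b | c
5 | 2
9 | 1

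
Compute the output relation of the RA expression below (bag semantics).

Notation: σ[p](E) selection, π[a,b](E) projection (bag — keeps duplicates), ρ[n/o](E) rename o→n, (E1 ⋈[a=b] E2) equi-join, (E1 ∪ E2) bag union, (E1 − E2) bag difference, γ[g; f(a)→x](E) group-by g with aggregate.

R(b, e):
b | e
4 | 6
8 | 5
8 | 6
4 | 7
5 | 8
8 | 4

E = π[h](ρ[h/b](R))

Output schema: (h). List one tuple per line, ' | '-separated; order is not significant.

Stepwise |·|:
  R → 6
  ρ[h/b](R) → 6
  π[h](ρ[h/b](R)) → 6

== RESULT ==
h
4
4
5
8
8
8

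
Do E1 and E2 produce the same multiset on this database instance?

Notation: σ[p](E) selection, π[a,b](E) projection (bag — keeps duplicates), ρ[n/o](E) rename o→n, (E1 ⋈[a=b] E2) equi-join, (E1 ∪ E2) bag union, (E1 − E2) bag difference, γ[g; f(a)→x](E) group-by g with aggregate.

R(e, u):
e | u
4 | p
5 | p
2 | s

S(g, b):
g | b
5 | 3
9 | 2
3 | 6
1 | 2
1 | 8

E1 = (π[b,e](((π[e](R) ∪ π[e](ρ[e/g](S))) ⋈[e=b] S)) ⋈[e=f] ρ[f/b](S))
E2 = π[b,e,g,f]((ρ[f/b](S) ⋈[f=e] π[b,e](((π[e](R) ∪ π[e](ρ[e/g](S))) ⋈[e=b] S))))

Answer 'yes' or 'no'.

E1 per-node cardinality:
  R → 3
  π[e](R) → 3
  S → 5
  ρ[e/g](S) → 5
  π[e](ρ[e/g](S)) → 5
  (π[e](R) ∪ π[e](ρ[e/g](S))) → 8
  S → 5
  ((π[e](R) ∪ π[e](ρ[e/g](S))) ⋈[e=b] S) → 3
  π[b,e](((π[e](R) ∪ π[e](ρ[e/g](S))) ⋈[e=b] S)) → 3
  S → 5
  ρ[f/b](S) → 5
  (π[b,e](((π[e](R) ∪ π[e](ρ[e/g](S))) ⋈[e=b] S)) ⋈[e=f] ρ[f/b](S)) → 5
E2 per-node cardinality:
  S → 5
  ρ[f/b](S) → 5
  R → 3
  π[e](R) → 3
  S → 5
  ρ[e/g](S) → 5
  π[e](ρ[e/g](S)) → 5
  (π[e](R) ∪ π[e](ρ[e/g](S))) → 8
  S → 5
  ((π[e](R) ∪ π[e](ρ[e/g](S))) ⋈[e=b] S) → 3
  π[b,e](((π[e](R) ∪ π[e](ρ[e/g](S))) ⋈[e=b] S)) → 3
  (ρ[f/b](S) ⋈[f=e] π[b,e](((π[e](R) ∪ π[e](ρ[e/g](S))) ⋈[e=b] S))) → 5
  π[b,e,g,f]((ρ[f/b](S) ⋈[f=e] π[b,e](((π[e](R) ∪ π[e](ρ[e/g](S))) ⋈[e=b] S)))) → 5

E1 and E2 produce the same multiset:
b | e | g | f
2 | 2 | 1 | 2
2 | 2 | 1 | 2
2 | 2 | 9 | 2
2 | 2 | 9 | 2
3 | 3 | 5 | 3

yes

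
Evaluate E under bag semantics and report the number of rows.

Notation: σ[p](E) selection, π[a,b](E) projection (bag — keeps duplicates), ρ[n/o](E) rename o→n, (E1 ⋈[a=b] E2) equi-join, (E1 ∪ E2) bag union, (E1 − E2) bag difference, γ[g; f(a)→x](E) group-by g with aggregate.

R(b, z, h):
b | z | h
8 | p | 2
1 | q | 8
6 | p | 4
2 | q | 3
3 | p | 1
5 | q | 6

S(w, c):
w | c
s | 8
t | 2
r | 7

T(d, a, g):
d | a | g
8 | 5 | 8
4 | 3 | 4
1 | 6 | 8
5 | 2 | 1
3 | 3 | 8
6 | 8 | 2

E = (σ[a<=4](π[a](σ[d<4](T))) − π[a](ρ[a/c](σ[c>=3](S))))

Per-node cardinality:
  T → 6
  σ[d<4](T) → 2
  π[a](σ[d<4](T)) → 2
  σ[a<=4](π[a](σ[d<4](T))) → 1
  S → 3
  σ[c>=3](S) → 2
  ρ[a/c](σ[c>=3](S)) → 2
  π[a](ρ[a/c](σ[c>=3](S))) → 2
  (σ[a<=4](π[a](σ[d<4](T))) − π[a](ρ[a/c](σ[c>=3](S)))) → 1

|E| = 1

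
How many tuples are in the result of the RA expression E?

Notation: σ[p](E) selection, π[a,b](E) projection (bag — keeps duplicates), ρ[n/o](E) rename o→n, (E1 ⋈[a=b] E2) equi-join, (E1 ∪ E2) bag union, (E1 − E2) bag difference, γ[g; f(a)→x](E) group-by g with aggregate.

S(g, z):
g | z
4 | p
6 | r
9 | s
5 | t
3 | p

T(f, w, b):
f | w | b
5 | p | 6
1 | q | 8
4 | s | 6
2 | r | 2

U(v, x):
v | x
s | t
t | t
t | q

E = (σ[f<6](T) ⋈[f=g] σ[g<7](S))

Subexpression sizes:
  T → 4
  σ[f<6](T) → 4
  S → 5
  σ[g<7](S) → 4
  (σ[f<6](T) ⋈[f=g] σ[g<7](S)) → 2

|E| = 2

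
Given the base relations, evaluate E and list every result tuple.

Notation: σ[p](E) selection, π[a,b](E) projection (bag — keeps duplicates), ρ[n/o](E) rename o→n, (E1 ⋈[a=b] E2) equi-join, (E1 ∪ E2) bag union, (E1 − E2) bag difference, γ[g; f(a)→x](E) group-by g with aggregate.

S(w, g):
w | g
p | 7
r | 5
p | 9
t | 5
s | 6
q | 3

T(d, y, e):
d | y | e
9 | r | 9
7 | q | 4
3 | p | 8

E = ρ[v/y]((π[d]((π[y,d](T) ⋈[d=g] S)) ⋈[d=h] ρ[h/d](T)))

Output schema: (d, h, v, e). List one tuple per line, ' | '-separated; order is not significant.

Subexpression sizes:
  T → 3
  π[y,d](T) → 3
  S → 6
  (π[y,d](T) ⋈[d=g] S) → 3
  π[d]((π[y,d](T) ⋈[d=g] S)) → 3
  T → 3
  ρ[h/d](T) → 3
  (π[d]((π[y,d](T) ⋈[d=g] S)) ⋈[d=h] ρ[h/d](T)) → 3
  ρ[v/y]((π[d]((π[y,d](T) ⋈[d=g] S)) ⋈[d=h] ρ[h/d](T))) → 3

== RESULT ==
d | h | v | e
3 | 3 | p | 8
7 | 7 | q | 4
9 | 9 | r | 9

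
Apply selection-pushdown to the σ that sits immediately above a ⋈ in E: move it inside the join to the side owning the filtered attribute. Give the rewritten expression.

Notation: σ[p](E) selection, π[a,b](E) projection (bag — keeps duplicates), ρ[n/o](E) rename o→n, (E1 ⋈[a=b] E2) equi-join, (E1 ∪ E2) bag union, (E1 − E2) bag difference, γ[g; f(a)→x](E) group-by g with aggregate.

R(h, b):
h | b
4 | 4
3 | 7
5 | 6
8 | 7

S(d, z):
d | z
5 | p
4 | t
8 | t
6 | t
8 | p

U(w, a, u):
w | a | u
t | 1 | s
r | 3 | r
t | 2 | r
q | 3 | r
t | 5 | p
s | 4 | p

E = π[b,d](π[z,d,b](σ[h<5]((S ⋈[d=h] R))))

σ filters on h, owned by the right side.
E' = π[b,d](π[z,d,b]((S ⋈[d=h] σ[h<5](R))))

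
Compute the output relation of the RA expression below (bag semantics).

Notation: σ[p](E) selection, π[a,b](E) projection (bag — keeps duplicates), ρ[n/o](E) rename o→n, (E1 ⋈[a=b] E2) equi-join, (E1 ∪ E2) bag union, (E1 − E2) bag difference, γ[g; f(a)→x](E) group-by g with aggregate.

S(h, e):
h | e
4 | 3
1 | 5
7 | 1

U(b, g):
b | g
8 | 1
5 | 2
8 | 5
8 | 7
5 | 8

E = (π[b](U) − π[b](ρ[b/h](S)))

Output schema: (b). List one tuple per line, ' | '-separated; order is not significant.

Subexpression sizes:
  U → 5
  π[b](U) → 5
  S → 3
  ρ[b/h](S) → 3
  π[b](ρ[b/h](S)) → 3
  (π[b](U) − π[b](ρ[b/h](S))) → 5

== RESULT ==
b
5
5
8
8
8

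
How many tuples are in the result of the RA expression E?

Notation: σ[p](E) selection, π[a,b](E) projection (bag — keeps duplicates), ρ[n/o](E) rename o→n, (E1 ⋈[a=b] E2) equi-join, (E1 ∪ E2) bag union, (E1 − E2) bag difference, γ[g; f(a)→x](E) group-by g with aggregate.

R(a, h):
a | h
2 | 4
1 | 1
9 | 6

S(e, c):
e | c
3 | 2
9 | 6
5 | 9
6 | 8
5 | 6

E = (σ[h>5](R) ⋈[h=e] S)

Per-node cardinality:
  R → 3
  σ[h>5](R) → 1
  S → 5
  (σ[h>5](R) ⋈[h=e] S) → 1

|E| = 1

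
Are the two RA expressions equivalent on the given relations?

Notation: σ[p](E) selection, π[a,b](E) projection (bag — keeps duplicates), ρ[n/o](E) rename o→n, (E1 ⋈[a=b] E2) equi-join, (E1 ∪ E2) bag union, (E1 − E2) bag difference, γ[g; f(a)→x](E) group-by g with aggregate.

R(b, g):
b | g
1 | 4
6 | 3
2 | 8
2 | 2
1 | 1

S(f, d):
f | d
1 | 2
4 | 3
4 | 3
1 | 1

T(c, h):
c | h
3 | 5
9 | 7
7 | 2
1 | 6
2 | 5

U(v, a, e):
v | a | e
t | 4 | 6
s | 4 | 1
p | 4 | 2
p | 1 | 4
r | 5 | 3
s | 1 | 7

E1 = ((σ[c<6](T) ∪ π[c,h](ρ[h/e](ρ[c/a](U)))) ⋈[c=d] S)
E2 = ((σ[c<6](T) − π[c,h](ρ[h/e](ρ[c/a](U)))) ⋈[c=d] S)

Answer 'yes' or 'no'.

E1 row counts bottom-up:
  T → 5
  σ[c<6](T) → 3
  U → 6
  ρ[c/a](U) → 6
  ρ[h/e](ρ[c/a](U)) → 6
  π[c,h](ρ[h/e](ρ[c/a](U))) → 6
  (σ[c<6](T) ∪ π[c,h](ρ[h/e](ρ[c/a](U)))) → 9
  S → 4
  ((σ[c<6](T) ∪ π[c,h](ρ[h/e](ρ[c/a](U)))) ⋈[c=d] S) → 6
E2 row counts bottom-up:
  T → 5
  σ[c<6](T) → 3
  U → 6
  ρ[c/a](U) → 6
  ρ[h/e](ρ[c/a](U)) → 6
  π[c,h](ρ[h/e](ρ[c/a](U))) → 6
  (σ[c<6](T) − π[c,h](ρ[h/e](ρ[c/a](U)))) → 3
  S → 4
  ((σ[c<6](T) − π[c,h](ρ[h/e](ρ[c/a](U)))) ⋈[c=d] S) → 4

E1 result:
c | h | f | d
1 | 4 | 1 | 1
1 | 6 | 1 | 1
1 | 7 | 1 | 1
2 | 5 | 1 | 2
3 | 5 | 4 | 3
3 | 5 | 4 | 3
E2 result:
c | h | f | d
1 | 6 | 1 | 1
2 | 5 | 1 | 2
3 | 5 | 4 | 3
3 | 5 | 4 | 3
Witness: (1, 7, 1, 1) appears 1× in E1 but 0× in E2.

no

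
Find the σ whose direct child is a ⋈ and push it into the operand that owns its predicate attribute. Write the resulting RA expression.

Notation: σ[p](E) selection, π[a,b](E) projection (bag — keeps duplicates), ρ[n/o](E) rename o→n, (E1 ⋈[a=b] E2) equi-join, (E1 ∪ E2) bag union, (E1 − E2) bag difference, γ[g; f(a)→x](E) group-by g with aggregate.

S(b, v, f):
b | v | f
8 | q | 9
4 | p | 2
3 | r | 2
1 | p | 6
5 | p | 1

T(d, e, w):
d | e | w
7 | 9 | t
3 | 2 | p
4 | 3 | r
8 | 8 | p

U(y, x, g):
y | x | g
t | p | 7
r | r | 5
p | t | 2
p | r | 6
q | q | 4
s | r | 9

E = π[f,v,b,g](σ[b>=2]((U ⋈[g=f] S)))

σ filters on b, owned by the right side.
E' = π[f,v,b,g]((U ⋈[g=f] σ[b>=2](S)))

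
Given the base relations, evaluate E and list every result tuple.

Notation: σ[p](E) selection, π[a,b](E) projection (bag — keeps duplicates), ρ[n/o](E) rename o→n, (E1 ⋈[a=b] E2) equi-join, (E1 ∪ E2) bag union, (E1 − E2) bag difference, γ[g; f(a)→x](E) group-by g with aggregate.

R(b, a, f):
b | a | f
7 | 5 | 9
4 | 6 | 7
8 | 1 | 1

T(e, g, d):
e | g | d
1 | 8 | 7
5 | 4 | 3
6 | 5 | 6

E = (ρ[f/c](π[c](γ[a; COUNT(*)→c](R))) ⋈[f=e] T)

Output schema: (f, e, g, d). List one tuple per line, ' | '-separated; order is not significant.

Subexpression sizes:
  R → 3
  γ[a; COUNT(*)→c](R) → 3
  π[c](γ[a; COUNT(*)→c](R)) → 3
  ρ[f/c](π[c](γ[a; COUNT(*)→c](R))) → 3
  T → 3
  (ρ[f/c](π[c](γ[a; COUNT(*)→c](R))) ⋈[f=e] T) → 3

== RESULT ==
f | e | g | d
1 | 1 | 8 | 7
1 | 1 | 8 | 7
1 | 1 | 8 | 7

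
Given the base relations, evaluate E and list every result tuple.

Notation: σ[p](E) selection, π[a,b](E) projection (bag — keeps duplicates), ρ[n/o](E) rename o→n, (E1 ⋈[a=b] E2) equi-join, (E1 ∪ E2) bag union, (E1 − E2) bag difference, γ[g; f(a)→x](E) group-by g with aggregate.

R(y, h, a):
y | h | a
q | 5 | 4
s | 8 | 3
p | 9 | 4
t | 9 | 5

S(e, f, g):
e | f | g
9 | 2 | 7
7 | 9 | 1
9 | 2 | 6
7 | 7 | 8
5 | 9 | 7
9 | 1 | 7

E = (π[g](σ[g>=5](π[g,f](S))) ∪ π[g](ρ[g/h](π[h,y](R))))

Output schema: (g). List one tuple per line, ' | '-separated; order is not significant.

Row counts bottom-up:
  S → 6
  π[g,f](S) → 6
  σ[g>=5](π[g,f](S)) → 5
  π[g](σ[g>=5](π[g,f](S))) → 5
  R → 4
  π[h,y](R) → 4
  ρ[g/h](π[h,y](R)) → 4
  π[g](ρ[g/h](π[h,y](R))) → 4
  (π[g](σ[g>=5](π[g,f](S))) ∪ π[g](ρ[g/h](π[h,y](R)))) → 9

== RESULT ==
g
5
6
7
7
7
8
8
9
9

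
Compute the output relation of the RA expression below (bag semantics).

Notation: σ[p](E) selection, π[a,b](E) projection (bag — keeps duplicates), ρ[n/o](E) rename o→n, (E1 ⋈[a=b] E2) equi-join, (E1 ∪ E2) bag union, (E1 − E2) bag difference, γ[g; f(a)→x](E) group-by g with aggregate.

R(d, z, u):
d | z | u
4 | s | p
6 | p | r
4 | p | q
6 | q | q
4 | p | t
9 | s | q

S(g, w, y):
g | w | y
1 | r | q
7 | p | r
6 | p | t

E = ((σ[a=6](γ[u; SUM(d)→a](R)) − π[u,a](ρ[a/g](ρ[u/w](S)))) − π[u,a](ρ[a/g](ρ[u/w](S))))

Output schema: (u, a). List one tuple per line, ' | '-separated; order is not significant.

Per-node cardinality:
  R → 6
  γ[u; SUM(d)→a](R) → 4
  σ[a=6](γ[u; SUM(d)→a](R)) → 1
  S → 3
  ρ[u/w](S) → 3
  ρ[a/g](ρ[u/w](S)) → 3
  π[u,a](ρ[a/g](ρ[u/w](S))) → 3
  (σ[a=6](γ[u; SUM(d)→a](R)) − π[u,a](ρ[a/g](ρ[u/w](S)))) → 1
  S → 3
  ρ[u/w](S) → 3
  ρ[a/g](ρ[u/w](S)) → 3
  π[u,a](ρ[a/g](ρ[u/w](S))) → 3
  ((σ[a=6](γ[u; SUM(d)→a](R)) − π[u,a](ρ[a/g](ρ[u/w](S)))) − π[u,a](ρ[a/g](ρ[u/w](S)))) → 1

== RESULT ==
u | a
r | 6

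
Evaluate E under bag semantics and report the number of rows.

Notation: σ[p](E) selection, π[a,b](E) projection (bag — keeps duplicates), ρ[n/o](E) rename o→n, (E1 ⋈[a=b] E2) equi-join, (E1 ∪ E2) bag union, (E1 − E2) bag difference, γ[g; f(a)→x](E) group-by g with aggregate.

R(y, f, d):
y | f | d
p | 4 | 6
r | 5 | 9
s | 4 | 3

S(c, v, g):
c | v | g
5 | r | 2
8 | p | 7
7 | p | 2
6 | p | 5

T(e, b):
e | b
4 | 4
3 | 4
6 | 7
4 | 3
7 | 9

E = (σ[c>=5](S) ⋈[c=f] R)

Per-node cardinality:
  S → 4
  σ[c>=5](S) → 4
  R → 3
  (σ[c>=5](S) ⋈[c=f] R) → 1

|E| = 1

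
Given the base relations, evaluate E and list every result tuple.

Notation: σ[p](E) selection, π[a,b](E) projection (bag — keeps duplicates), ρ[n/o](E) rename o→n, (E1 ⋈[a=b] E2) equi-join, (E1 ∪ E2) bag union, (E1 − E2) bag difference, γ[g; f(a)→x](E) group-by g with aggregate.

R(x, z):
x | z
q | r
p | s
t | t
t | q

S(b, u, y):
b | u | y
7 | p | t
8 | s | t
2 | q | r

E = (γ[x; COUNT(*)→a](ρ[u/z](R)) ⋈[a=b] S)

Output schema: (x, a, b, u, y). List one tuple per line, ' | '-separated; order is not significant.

Stepwise |·|:
  R → 4
  ρ[u/z](R) → 4
  γ[x; COUNT(*)→a](ρ[u/z](R)) → 3
  S → 3
  (γ[x; COUNT(*)→a](ρ[u/z](R)) ⋈[a=b] S) → 1

== RESULT ==
x | a | b | u | y
t | 2 | 2 | q | r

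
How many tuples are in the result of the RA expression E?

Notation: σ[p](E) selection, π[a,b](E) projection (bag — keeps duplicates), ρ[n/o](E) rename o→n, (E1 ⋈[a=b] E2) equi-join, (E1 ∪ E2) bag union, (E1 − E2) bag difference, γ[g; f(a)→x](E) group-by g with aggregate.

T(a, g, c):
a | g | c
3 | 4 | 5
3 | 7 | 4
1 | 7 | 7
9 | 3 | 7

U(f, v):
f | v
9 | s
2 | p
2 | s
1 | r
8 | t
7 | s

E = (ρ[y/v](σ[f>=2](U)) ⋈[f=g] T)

Per-node cardinality:
  U → 6
  σ[f>=2](U) → 5
  ρ[y/v](σ[f>=2](U)) → 5
  T → 4
  (ρ[y/v](σ[f>=2](U)) ⋈[f=g] T) → 2

|E| = 2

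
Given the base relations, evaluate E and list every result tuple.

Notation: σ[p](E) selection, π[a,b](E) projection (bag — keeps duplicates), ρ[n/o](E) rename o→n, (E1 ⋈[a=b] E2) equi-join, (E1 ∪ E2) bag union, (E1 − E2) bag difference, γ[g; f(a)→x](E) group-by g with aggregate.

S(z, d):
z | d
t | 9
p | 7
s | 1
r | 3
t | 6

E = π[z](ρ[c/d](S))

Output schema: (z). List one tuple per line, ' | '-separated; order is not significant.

Subexpression sizes:
  S → 5
  ρ[c/d](S) → 5
  π[z](ρ[c/d](S)) → 5

== RESULT ==
z
p
r
s
t
t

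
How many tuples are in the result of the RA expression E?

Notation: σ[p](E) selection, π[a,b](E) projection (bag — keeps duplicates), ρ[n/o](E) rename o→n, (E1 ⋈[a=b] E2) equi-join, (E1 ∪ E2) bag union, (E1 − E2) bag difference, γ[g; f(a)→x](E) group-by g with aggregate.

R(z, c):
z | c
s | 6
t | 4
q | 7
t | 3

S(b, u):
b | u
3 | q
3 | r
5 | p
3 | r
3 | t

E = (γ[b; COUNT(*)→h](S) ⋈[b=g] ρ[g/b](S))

Per-node cardinality:
  S → 5
  γ[b; COUNT(*)→h](S) → 2
  S → 5
  ρ[g/b](S) → 5
  (γ[b; COUNT(*)→h](S) ⋈[b=g] ρ[g/b](S)) → 5

|E| = 5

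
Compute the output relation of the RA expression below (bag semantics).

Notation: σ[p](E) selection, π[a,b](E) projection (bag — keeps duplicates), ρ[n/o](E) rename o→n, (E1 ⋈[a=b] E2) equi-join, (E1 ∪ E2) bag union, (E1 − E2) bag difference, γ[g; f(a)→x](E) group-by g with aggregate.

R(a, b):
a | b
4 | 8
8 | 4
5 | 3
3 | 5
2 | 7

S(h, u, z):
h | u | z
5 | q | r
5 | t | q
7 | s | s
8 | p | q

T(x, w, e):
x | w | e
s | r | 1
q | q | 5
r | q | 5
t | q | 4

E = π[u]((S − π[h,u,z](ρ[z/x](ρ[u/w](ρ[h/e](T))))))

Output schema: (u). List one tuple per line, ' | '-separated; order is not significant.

Stepwise |·|:
  S → 4
  T → 4
  ρ[h/e](T) → 4
  ρ[u/w](ρ[h/e](T)) → 4
  ρ[z/x](ρ[u/w](ρ[h/e](T))) → 4
  π[h,u,z](ρ[z/x](ρ[u/w](ρ[h/e](T)))) → 4
  (S − π[h,u,z](ρ[z/x](ρ[u/w](ρ[h/e](T))))) → 3
  π[u]((S − π[h,u,z](ρ[z/x](ρ[u/w](ρ[h/e](T)))))) → 3

== RESULT ==
u
p
s
t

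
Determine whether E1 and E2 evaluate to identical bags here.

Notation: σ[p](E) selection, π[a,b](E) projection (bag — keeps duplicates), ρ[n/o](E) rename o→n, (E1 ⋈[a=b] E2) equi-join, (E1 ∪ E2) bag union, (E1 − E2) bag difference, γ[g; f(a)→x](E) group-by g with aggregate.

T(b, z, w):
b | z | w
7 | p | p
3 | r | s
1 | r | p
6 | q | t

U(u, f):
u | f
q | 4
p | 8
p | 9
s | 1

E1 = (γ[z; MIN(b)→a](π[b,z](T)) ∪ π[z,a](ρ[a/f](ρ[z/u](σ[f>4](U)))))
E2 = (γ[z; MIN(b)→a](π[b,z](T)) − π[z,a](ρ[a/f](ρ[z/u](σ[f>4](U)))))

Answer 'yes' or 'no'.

E1 stepwise |·|:
  T → 4
  π[b,z](T) → 4
  γ[z; MIN(b)→a](π[b,z](T)) → 3
  U → 4
  σ[f>4](U) → 2
  ρ[z/u](σ[f>4](U)) → 2
  ρ[a/f](ρ[z/u](σ[f>4](U))) → 2
  π[z,a](ρ[a/f](ρ[z/u](σ[f>4](U)))) → 2
  (γ[z; MIN(b)→a](π[b,z](T)) ∪ π[z,a](ρ[a/f](ρ[z/u](σ[f>4](U))))) → 5
E2 stepwise |·|:
  T → 4
  π[b,z](T) → 4
  γ[z; MIN(b)→a](π[b,z](T)) → 3
  U → 4
  σ[f>4](U) → 2
  ρ[z/u](σ[f>4](U)) → 2
  ρ[a/f](ρ[z/u](σ[f>4](U))) → 2
  π[z,a](ρ[a/f](ρ[z/u](σ[f>4](U)))) → 2
  (γ[z; MIN(b)→a](π[b,z](T)) − π[z,a](ρ[a/f](ρ[z/u](σ[f>4](U))))) → 3

E1 result:
z | a
p | 7
p | 8
p | 9
q | 6
r | 1
E2 result:
z | a
p | 7
q | 6
r | 1
Witness: ('p', 9) appears 1× in E1 but 0× in E2.

no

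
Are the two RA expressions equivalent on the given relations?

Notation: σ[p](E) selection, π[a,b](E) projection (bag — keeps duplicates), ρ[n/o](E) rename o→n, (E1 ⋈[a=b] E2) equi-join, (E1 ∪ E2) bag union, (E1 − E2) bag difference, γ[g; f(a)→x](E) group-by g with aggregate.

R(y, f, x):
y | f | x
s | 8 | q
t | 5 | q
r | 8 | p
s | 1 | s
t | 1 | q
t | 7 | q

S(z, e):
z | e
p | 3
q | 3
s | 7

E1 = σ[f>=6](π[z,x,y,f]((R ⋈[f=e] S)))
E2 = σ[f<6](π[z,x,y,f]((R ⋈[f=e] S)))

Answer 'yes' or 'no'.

E1 subexpression sizes:
  R → 6
  S → 3
  (R ⋈[f=e] S) → 1
  π[z,x,y,f]((R ⋈[f=e] S)) → 1
  σ[f>=6](π[z,x,y,f]((R ⋈[f=e] S))) → 1
E2 subexpression sizes:
  R → 6
  S → 3
  (R ⋈[f=e] S) → 1
  π[z,x,y,f]((R ⋈[f=e] S)) → 1
  σ[f<6](π[z,x,y,f]((R ⋈[f=e] S))) → 0

E1 result:
z | x | y | f
s | q | t | 7
E2 result:
z | x | y | f
(0 rows)
Witness: ('s', 'q', 't', 7) appears 1× in E1 but 0× in E2.

no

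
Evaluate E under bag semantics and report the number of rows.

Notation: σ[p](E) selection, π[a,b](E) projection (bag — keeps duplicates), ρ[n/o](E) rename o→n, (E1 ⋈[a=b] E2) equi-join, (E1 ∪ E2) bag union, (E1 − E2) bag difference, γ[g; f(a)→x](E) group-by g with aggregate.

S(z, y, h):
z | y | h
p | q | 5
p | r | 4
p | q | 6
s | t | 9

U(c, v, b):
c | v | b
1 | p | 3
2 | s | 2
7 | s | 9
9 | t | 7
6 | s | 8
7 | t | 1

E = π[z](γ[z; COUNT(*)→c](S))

Per-node cardinality:
  S → 4
  γ[z; COUNT(*)→c](S) → 2
  π[z](γ[z; COUNT(*)→c](S)) → 2

|E| = 2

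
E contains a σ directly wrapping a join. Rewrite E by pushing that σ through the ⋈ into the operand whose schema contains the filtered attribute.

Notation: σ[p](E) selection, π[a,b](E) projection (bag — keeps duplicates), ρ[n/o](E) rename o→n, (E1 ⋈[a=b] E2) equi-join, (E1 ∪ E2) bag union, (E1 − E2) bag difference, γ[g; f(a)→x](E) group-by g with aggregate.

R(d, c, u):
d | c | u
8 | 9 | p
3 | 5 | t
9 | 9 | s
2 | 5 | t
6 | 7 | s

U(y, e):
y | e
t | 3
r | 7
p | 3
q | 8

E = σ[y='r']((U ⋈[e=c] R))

σ filters on y, owned by the left side.
E' = (σ[y='r'](U) ⋈[e=c] R)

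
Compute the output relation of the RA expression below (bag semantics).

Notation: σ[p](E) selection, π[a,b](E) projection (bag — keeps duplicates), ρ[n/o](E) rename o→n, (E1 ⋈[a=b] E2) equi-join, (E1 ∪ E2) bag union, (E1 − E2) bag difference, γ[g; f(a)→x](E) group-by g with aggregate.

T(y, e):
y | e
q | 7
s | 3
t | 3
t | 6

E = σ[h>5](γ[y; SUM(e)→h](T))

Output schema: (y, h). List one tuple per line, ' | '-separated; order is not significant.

Row counts bottom-up:
  T → 4
  γ[y; SUM(e)→h](T) → 3
  σ[h>5](γ[y; SUM(e)→h](T)) → 2

== RESULT ==
y | h
q | 7
t | 9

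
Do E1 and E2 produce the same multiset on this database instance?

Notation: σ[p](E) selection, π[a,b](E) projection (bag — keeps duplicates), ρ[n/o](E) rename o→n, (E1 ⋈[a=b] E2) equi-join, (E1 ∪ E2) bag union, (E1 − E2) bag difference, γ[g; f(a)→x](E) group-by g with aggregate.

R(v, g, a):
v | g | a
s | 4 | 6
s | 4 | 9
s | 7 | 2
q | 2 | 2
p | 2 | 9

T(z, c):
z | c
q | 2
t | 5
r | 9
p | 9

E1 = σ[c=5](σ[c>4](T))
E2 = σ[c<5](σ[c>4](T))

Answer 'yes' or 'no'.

E1 per-node cardinality:
  T → 4
  σ[c>4](T) → 3
  σ[c=5](σ[c>4](T)) → 1
E2 per-node cardinality:
  T → 4
  σ[c>4](T) → 3
  σ[c<5](σ[c>4](T)) → 0

E1 result:
z | c
t | 5
E2 result:
z | c
(0 rows)
Witness: ('t', 5) appears 1× in E1 but 0× in E2.

no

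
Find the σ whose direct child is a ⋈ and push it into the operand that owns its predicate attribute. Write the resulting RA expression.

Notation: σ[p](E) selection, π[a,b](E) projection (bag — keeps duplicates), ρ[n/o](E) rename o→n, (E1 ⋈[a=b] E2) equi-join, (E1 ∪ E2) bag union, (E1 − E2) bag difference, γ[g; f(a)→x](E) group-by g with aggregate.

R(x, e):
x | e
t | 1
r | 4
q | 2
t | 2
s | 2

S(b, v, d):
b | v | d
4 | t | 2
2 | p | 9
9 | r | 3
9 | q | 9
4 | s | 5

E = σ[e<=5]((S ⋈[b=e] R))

σ filters on e, owned by the right side.
E' = (S ⋈[b=e] σ[e<=5](R))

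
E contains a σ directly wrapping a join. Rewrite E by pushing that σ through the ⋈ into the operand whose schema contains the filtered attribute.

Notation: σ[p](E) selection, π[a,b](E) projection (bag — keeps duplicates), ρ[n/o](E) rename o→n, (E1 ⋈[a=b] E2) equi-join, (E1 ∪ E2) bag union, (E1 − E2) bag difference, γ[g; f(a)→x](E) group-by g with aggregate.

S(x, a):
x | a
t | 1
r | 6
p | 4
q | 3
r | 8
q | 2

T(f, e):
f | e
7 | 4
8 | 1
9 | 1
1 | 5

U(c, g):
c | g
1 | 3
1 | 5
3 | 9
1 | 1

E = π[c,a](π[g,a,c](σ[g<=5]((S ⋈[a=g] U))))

σ filters on g, owned by the right side.
E' = π[c,a](π[g,a,c]((S ⋈[a=g] σ[g<=5](U))))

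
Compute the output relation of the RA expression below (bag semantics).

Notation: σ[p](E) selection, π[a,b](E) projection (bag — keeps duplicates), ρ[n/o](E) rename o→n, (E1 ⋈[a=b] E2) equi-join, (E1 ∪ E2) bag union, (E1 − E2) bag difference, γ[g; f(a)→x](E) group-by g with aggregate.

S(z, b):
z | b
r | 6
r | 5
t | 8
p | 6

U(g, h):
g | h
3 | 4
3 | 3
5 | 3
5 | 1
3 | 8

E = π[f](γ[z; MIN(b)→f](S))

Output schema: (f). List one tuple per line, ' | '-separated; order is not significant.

Row counts bottom-up:
  S → 4
  γ[z; MIN(b)→f](S) → 3
  π[f](γ[z; MIN(b)→f](S)) → 3

== RESULT ==
f
5
6
8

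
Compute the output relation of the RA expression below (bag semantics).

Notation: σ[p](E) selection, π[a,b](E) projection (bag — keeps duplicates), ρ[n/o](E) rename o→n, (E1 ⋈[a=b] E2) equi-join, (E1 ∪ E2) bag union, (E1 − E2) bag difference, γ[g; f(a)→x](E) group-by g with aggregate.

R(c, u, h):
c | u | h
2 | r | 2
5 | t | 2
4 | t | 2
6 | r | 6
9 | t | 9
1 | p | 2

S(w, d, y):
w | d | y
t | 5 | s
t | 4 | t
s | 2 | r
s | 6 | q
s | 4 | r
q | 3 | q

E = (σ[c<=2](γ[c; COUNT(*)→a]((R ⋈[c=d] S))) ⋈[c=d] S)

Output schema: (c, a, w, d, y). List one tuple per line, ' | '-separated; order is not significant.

Stepwise |·|:
  R → 6
  S → 6
  (R ⋈[c=d] S) → 5
  γ[c; COUNT(*)→a]((R ⋈[c=d] S)) → 4
  σ[c<=2](γ[c; COUNT(*)→a]((R ⋈[c=d] S))) → 1
  S → 6
  (σ[c<=2](γ[c; COUNT(*)→a]((R ⋈[c=d] S))) ⋈[c=d] S) → 1

== RESULT ==
c | a | w | d | y
2 | 1 | s | 2 | r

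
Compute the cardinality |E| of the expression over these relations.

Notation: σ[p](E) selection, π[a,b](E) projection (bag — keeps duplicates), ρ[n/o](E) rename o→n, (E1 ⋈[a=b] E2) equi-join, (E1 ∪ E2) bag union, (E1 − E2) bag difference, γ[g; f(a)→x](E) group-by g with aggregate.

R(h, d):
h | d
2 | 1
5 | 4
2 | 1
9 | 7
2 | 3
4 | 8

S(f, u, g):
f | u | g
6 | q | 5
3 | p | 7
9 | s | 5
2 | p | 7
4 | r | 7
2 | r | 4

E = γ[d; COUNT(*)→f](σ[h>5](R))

Stepwise |·|:
  R → 6
  σ[h>5](R) → 1
  γ[d; COUNT(*)→f](σ[h>5](R)) → 1

|E| = 1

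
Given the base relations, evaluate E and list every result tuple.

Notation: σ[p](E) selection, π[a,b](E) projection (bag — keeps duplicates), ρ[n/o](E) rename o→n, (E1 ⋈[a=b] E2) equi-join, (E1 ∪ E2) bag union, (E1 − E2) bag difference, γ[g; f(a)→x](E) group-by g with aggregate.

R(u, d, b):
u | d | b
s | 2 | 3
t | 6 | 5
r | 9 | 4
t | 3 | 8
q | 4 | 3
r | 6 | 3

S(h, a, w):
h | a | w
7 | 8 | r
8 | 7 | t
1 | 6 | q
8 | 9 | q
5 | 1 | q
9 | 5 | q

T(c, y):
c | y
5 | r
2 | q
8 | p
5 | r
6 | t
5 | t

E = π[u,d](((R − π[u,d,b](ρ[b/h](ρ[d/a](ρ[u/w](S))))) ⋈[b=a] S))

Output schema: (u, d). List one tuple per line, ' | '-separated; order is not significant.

Row counts bottom-up:
  R → 6
  S → 6
  ρ[u/w](S) → 6
  ρ[d/a](ρ[u/w](S)) → 6
  ρ[b/h](ρ[d/a](ρ[u/w](S))) → 6
  π[u,d,b](ρ[b/h](ρ[d/a](ρ[u/w](S)))) → 6
  (R − π[u,d,b](ρ[b/h](ρ[d/a](ρ[u/w](S))))) → 6
  S → 6
  ((R − π[u,d,b](ρ[b/h](ρ[d/a](ρ[u/w](S))))) ⋈[b=a] S) → 2
  π[u,d](((R − π[u,d,b](ρ[b/h](ρ[d/a](ρ[u/w](S))))) ⋈[b=a] S)) → 2

== RESULT ==
u | d
t | 3
t | 6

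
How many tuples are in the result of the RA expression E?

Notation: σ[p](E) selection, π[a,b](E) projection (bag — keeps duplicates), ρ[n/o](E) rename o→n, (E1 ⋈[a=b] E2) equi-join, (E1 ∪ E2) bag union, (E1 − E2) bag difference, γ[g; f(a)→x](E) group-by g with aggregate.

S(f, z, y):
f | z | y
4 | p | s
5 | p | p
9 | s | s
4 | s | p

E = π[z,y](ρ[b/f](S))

Per-node cardinality:
  S → 4
  ρ[b/f](S) → 4
  π[z,y](ρ[b/f](S)) → 4

|E| = 4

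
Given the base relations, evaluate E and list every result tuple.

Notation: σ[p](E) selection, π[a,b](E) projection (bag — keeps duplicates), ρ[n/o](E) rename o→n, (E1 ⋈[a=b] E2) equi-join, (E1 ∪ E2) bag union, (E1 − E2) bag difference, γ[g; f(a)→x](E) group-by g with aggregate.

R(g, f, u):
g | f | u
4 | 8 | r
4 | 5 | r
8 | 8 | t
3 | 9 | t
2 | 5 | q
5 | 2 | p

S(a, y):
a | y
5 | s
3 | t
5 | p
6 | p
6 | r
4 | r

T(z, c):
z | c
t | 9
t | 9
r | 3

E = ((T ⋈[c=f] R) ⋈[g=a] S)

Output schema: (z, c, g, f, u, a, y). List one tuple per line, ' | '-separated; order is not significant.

Row counts bottom-up:
  T → 3
  R → 6
  (T ⋈[c=f] R) → 2
  S → 6
  ((T ⋈[c=f] R) ⋈[g=a] S) → 2

== RESULT ==
z | c | g | f | u | a | y
t | 9 | 3 | 9 | t | 3 | t
t | 9 | 3 | 9 | t | 3 | t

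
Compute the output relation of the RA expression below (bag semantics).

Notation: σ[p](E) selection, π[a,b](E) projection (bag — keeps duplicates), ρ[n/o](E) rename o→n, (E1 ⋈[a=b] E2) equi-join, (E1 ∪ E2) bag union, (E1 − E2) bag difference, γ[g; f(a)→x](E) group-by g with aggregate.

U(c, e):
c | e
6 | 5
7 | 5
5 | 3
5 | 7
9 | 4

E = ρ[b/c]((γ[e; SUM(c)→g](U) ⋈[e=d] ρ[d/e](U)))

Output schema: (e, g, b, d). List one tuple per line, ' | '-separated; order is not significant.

Subexpression sizes:
  U → 5
  γ[e; SUM(c)→g](U) → 4
  U → 5
  ρ[d/e](U) → 5
  (γ[e; SUM(c)→g](U) ⋈[e=d] ρ[d/e](U)) → 5
  ρ[b/c]((γ[e; SUM(c)→g](U) ⋈[e=d] ρ[d/e](U))) → 5

== RESULT ==
e | g | b | d
3 | 5 | 5 | 3
4 | 9 | 9 | 4
5 | 13 | 6 | 5
5 | 13 | 7 | 5
7 | 5 | 5 | 7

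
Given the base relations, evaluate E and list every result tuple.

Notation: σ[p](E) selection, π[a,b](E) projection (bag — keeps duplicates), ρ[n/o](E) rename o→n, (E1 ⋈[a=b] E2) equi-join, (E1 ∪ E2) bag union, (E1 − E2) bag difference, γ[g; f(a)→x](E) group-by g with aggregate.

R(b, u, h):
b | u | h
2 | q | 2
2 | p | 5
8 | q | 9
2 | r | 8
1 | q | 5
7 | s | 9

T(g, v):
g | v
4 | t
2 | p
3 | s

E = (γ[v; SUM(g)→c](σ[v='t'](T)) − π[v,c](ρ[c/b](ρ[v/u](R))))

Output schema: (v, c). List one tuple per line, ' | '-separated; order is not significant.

Row counts bottom-up:
  T → 3
  σ[v='t'](T) → 1
  γ[v; SUM(g)→c](σ[v='t'](T)) → 1
  R → 6
  ρ[v/u](R) → 6
  ρ[c/b](ρ[v/u](R)) → 6
  π[v,c](ρ[c/b](ρ[v/u](R))) → 6
  (γ[v; SUM(g)→c](σ[v='t'](T)) − π[v,c](ρ[c/b](ρ[v/u](R)))) → 1

== RESULT ==
v | c
t | 4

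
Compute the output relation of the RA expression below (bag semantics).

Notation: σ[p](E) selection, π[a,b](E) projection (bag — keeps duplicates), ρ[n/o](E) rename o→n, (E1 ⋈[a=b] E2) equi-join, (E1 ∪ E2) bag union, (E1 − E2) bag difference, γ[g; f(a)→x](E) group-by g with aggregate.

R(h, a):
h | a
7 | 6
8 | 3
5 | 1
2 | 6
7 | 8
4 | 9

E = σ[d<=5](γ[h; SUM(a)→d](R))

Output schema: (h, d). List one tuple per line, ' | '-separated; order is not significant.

Per-node cardinality:
  R → 6
  γ[h; SUM(a)→d](R) → 5
  σ[d<=5](γ[h; SUM(a)→d](R)) → 2

== RESULT ==
h | d
5 | 1
8 | 3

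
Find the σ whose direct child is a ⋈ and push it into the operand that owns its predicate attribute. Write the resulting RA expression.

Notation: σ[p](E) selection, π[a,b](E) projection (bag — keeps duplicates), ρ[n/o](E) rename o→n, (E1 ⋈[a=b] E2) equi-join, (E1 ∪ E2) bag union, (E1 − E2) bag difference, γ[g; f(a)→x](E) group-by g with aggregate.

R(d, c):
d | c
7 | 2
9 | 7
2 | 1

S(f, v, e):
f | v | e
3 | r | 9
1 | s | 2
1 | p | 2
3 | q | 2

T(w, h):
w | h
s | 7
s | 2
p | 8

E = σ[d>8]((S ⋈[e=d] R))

σ filters on d, owned by the right side.
E' = (S ⋈[e=d] σ[d>8](R))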